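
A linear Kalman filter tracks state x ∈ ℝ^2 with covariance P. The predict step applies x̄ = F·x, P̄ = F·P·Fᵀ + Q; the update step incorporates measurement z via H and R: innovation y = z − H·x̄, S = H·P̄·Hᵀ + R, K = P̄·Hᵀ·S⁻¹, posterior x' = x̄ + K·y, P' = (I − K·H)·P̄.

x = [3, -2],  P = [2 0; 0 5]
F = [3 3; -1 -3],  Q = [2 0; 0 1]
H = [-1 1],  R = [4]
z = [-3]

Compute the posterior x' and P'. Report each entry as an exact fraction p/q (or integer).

x̄ = F·x = [3, 3]
P̄ = F·P·Fᵀ + Q = [65 -51; -51 48]
y = z − H·x̄ = [-3]
S = H·P̄·Hᵀ + R = [219]
K = P̄·Hᵀ·S⁻¹ = [-116/219; 33/73]
x' = x̄ + K·y = [335/73, 120/73]
P' = (I − K·H)·P̄ = [779/219 105/73; 105/73 237/73]

x' = [335/73, 120/73]
P' = [779/219 105/73; 105/73 237/73]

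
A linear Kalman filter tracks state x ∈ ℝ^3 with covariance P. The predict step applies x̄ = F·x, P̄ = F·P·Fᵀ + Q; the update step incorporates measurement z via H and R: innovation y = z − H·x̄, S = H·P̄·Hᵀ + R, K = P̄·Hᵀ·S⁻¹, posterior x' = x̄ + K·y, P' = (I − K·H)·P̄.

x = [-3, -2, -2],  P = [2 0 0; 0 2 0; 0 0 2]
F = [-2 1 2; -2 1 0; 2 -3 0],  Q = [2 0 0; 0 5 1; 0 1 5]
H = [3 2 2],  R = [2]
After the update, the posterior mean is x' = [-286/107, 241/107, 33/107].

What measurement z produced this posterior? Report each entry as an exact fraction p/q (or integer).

z = [-3]

x̄ = F·x = [0, 4, 0]
P̄ = F·P·Fᵀ + Q = [20 10 -14; 10 15 -13; -14 -13 31]
S = H·P̄·Hᵀ + R = [214]
K = P̄·Hᵀ·S⁻¹ = [26/107; 17/107; -3/107]
x' − x̄ = [-286/107, -187/107, 33/107] = K·y
y = (KᵀK)⁻¹·Kᵀ·(x' − x̄) = [-11]
z = y + H·x̄ = [-11] + [8] = [-3]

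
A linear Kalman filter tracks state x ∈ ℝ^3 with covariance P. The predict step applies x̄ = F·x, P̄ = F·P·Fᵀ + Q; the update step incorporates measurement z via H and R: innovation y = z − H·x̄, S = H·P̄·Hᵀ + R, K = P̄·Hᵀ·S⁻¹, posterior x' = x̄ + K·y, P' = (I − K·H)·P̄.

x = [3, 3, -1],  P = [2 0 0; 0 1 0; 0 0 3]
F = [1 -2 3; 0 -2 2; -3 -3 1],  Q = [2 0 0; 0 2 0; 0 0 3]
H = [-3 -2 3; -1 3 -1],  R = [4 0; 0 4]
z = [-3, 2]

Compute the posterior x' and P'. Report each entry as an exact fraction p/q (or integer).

x̄ = F·x = [-6, -8, -19]
P̄ = F·P·Fᵀ + Q = [35 22 9; 22 18 12; 9 12 33]
y = z − H·x̄ = [20, 1]
S = H·P̄·Hᵀ + R = [646 -124; -124 48]
K = P̄·Hᵀ·S⁻¹ = [-391/1954 -229/3908; -43/977 296/977; 195/1954 519/3908]
x' = x̄ + K·y = [-39317/3908, -8380/977, -65933/3908]
P' = (I − K·H)·P̄ = [23207/1954 9736/977 35667/1954; 9736/977 8828/977 15564/977; 35667/1954 15564/977 56679/1954]

x' = [-39317/3908, -8380/977, -65933/3908]
P' = [23207/1954 9736/977 35667/1954; 9736/977 8828/977 15564/977; 35667/1954 15564/977 56679/1954]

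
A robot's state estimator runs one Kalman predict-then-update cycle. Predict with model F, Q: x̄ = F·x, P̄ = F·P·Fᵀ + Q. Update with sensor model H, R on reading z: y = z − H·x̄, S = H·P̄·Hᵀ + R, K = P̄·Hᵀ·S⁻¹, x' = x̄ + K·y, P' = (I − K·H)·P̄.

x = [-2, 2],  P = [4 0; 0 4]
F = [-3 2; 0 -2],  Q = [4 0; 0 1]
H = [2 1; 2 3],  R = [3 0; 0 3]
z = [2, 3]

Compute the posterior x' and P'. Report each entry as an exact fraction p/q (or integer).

x̄ = F·x = [10, -4]
P̄ = F·P·Fᵀ + Q = [56 -16; -16 17]
y = z − H·x̄ = [-14, -5]
S = H·P̄·Hᵀ + R = [180 147; 147 188]
K = P̄·Hᵀ·S⁻¹ = [320/453 -32/151; -1871/4077 625/1359]
x' = x̄ + K·y = [530/453, 511/4077]
P' = (I − K·H)·P̄ = [264/151 -208/151; -208/151 1873/1359]

x' = [530/453, 511/4077]
P' = [264/151 -208/151; -208/151 1873/1359]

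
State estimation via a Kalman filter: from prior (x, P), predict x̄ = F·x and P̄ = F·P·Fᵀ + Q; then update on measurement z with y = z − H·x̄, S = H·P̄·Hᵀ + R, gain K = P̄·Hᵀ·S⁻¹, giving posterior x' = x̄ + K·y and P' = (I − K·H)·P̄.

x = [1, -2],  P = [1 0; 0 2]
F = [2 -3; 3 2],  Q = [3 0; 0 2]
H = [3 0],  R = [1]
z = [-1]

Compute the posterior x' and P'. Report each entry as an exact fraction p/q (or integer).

x̄ = F·x = [8, -1]
P̄ = F·P·Fᵀ + Q = [25 -6; -6 19]
y = z − H·x̄ = [-25]
S = H·P̄·Hᵀ + R = [226]
K = P̄·Hᵀ·S⁻¹ = [75/226; -9/113]
x' = x̄ + K·y = [-67/226, 112/113]
P' = (I − K·H)·P̄ = [25/226 -3/113; -3/113 1985/113]

x' = [-67/226, 112/113]
P' = [25/226 -3/113; -3/113 1985/113]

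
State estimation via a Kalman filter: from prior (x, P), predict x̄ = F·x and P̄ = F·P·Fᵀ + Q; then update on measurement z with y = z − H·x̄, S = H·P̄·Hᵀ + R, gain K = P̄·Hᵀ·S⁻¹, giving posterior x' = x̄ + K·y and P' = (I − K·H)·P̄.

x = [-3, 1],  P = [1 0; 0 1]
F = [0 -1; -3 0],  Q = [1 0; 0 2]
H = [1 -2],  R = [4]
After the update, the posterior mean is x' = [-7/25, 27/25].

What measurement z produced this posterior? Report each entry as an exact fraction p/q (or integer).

x̄ = F·x = [-1, 9]
P̄ = F·P·Fᵀ + Q = [2 0; 0 11]
S = H·P̄·Hᵀ + R = [50]
K = P̄·Hᵀ·S⁻¹ = [1/25; -11/25]
x' − x̄ = [18/25, -198/25] = K·y
y = (KᵀK)⁻¹·Kᵀ·(x' − x̄) = [18]
z = y + H·x̄ = [18] + [-19] = [-1]

z = [-1]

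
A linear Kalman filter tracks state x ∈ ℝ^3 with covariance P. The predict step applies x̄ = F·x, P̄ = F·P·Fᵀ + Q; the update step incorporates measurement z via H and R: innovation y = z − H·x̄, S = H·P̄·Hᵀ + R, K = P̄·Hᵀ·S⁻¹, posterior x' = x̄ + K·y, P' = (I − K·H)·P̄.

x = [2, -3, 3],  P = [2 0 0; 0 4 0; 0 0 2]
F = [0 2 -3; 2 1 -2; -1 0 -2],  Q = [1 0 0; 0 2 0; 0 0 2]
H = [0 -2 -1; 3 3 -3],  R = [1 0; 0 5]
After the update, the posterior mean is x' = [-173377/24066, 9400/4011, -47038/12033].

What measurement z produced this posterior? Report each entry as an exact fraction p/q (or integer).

z = [-1, -3]

x̄ = F·x = [-15, -5, -8]
P̄ = F·P·Fᵀ + Q = [35 20 12; 20 22 4; 12 4 12]
S = H·P̄·Hᵀ + R = [117 -240; -240 698]
K = P̄·Hᵀ·S⁻¹ = [-2668/12033 871/8022; -1024/4011 101/1337; -5540/12033 -566/4011]
x' − x̄ = [187613/24066, 29455/4011, 49226/12033] = K·y
y = (KᵀK)⁻¹·Kᵀ·(x' − x̄) = [-19, 33]
z = y + H·x̄ = [-19, 33] + [18, -36] = [-1, -3]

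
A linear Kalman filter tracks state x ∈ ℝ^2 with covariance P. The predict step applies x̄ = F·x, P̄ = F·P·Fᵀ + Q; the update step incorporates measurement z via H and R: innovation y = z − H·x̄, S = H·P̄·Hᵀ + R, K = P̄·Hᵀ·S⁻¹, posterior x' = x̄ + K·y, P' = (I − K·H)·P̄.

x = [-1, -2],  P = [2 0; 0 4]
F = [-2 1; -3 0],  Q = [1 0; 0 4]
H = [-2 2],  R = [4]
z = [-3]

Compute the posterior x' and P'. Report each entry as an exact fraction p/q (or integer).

x' = [3/8, -3/4]
P' = [155/12 77/6; 77/6 41/3]

x̄ = F·x = [0, 3]
P̄ = F·P·Fᵀ + Q = [13 12; 12 22]
y = z − H·x̄ = [-9]
S = H·P̄·Hᵀ + R = [48]
K = P̄·Hᵀ·S⁻¹ = [-1/24; 5/12]
x' = x̄ + K·y = [3/8, -3/4]
P' = (I − K·H)·P̄ = [155/12 77/6; 77/6 41/3]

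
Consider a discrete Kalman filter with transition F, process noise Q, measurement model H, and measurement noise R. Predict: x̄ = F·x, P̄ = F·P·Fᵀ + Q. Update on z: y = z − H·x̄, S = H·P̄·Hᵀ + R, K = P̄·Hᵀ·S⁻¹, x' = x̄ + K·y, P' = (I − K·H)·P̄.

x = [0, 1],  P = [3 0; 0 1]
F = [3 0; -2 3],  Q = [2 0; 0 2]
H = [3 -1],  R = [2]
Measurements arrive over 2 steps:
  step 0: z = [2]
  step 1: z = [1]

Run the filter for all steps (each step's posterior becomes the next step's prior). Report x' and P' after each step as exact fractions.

step 0: x̄ = F·x = [0, 3]
step 0: P̄ = F·P·Fᵀ + Q = [29 -18; -18 23]
step 0: y = z − H·x̄ = [5]
step 0: S = H·P̄·Hᵀ + R = [394]
step 0: K = P̄·Hᵀ·S⁻¹ = [105/394; -77/394]
step 0: x' = x̄ + K·y = [525/394, 797/394]
step 0: P' = (I − K·H)·P̄ = [401/394 993/394; 993/394 3133/394]
step 1: x̄ = F·x = [1575/394, 1341/394]
step 1: P̄ = F·P·Fᵀ + Q = [4397/394 6531/394; 6531/394 18673/394]
step 1: y = z − H·x̄ = [-1495/197]
step 1: S = H·P̄·Hᵀ + R = [9924/197]
step 1: K = P̄·Hᵀ·S⁻¹ = [555/1654; 115/2481]
step 1: x' = x̄ + K·y = [1200/827, 15143/4962]
step 1: P' = (I − K·H)·P̄ = [9077/1654 26121/1654; 26121/1654 234629/4962]

step 0: x' = [525/394, 797/394], P' = [401/394 993/394; 993/394 3133/394]
step 1: x' = [1200/827, 15143/4962], P' = [9077/1654 26121/1654; 26121/1654 234629/4962]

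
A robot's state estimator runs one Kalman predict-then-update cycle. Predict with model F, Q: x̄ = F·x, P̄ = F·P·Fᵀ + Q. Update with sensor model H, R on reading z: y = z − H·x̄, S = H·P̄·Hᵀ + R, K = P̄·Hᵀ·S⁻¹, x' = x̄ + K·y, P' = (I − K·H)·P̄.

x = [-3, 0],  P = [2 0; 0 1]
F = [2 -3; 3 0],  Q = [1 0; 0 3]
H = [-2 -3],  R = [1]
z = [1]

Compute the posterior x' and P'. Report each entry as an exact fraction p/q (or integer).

x' = [150/203, -6/7]
P' = [1062/203 -24/7; -24/7 33/14]

x̄ = F·x = [-6, -9]
P̄ = F·P·Fᵀ + Q = [18 12; 12 21]
y = z − H·x̄ = [-38]
S = H·P̄·Hᵀ + R = [406]
K = P̄·Hᵀ·S⁻¹ = [-36/203; -3/14]
x' = x̄ + K·y = [150/203, -6/7]
P' = (I − K·H)·P̄ = [1062/203 -24/7; -24/7 33/14]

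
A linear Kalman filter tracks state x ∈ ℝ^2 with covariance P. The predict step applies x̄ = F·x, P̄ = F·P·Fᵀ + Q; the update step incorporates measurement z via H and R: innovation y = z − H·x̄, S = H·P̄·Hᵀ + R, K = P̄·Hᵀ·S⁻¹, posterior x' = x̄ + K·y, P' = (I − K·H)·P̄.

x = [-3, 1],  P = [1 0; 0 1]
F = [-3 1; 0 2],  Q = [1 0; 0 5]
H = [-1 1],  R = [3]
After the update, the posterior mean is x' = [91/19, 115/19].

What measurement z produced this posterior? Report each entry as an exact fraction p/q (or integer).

z = [3]

x̄ = F·x = [10, 2]
P̄ = F·P·Fᵀ + Q = [11 2; 2 9]
S = H·P̄·Hᵀ + R = [19]
K = P̄·Hᵀ·S⁻¹ = [-9/19; 7/19]
x' − x̄ = [-99/19, 77/19] = K·y
y = (KᵀK)⁻¹·Kᵀ·(x' − x̄) = [11]
z = y + H·x̄ = [11] + [-8] = [3]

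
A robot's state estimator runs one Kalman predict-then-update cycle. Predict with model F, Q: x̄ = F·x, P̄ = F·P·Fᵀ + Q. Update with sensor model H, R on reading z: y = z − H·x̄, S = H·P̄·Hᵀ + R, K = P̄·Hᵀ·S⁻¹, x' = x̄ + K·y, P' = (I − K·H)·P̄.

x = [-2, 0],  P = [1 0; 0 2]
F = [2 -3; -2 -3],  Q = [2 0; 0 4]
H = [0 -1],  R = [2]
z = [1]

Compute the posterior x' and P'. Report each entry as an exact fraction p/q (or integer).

x̄ = F·x = [-4, 4]
P̄ = F·P·Fᵀ + Q = [24 14; 14 26]
y = z − H·x̄ = [5]
S = H·P̄·Hᵀ + R = [28]
K = P̄·Hᵀ·S⁻¹ = [-1/2; -13/14]
x' = x̄ + K·y = [-13/2, -9/14]
P' = (I − K·H)·P̄ = [17 1; 1 13/7]

x' = [-13/2, -9/14]
P' = [17 1; 1 13/7]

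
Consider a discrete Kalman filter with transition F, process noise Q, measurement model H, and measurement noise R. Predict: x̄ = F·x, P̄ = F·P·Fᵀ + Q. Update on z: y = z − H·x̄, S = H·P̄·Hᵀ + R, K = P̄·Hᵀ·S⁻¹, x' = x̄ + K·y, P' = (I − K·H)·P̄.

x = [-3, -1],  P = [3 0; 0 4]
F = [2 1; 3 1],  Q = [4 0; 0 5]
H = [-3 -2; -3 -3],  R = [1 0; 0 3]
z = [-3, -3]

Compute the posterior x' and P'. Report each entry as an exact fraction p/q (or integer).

x̄ = F·x = [-7, -10]
P̄ = F·P·Fᵀ + Q = [20 22; 22 36]
y = z − H·x̄ = [-44, -54]
S = H·P̄·Hᵀ + R = [589 726; 726 903]
K = P̄·Hᵀ·S⁻¹ = [-812/1597 430/1597; 570/1597 -766/1597]
x' = x̄ + K·y = [1329/1597, 314/1597]
P' = (I − K·H)·P̄ = [1672/1597 -2102/1597; -2102/1597 2868/1597]

x' = [1329/1597, 314/1597]
P' = [1672/1597 -2102/1597; -2102/1597 2868/1597]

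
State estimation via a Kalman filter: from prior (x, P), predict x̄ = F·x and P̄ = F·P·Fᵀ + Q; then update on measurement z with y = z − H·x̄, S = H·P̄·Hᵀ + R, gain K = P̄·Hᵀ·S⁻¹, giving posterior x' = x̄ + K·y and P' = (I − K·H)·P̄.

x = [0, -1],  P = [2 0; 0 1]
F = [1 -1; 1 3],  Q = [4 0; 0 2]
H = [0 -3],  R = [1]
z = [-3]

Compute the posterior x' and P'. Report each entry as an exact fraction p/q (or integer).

x' = [41/59, 57/59]
P' = [817/118 -1/118; -1/118 13/118]

x̄ = F·x = [1, -3]
P̄ = F·P·Fᵀ + Q = [7 -1; -1 13]
y = z − H·x̄ = [-12]
S = H·P̄·Hᵀ + R = [118]
K = P̄·Hᵀ·S⁻¹ = [3/118; -39/118]
x' = x̄ + K·y = [41/59, 57/59]
P' = (I − K·H)·P̄ = [817/118 -1/118; -1/118 13/118]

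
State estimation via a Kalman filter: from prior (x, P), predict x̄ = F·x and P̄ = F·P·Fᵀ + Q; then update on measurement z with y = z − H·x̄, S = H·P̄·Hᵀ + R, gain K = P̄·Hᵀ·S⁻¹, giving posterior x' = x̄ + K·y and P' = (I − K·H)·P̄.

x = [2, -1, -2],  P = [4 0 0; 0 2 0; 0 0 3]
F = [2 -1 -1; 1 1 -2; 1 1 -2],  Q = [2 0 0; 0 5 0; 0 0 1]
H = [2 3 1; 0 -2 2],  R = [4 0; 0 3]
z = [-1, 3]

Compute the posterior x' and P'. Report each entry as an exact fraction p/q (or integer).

x' = [15568/8005, -24381/16010, -339/3202]
P' = [64829/8005 -31639/8005 -5933/1601; -31639/8005 35523/16010 6171/3202; -5933/1601 6171/3202 7359/3202]

x̄ = F·x = [7, 5, 5]
P̄ = F·P·Fᵀ + Q = [23 12 12; 12 23 18; 12 18 19]
y = z − H·x̄ = [-35, 3]
S = H·P̄·Hᵀ + R = [622 -28; -28 27]
K = P̄·Hᵀ·S⁻¹ = [1269/8005 1316/8005; 2717/16010 -1556/8005; 535/3202 396/1601]
x' = x̄ + K·y = [15568/8005, -24381/16010, -339/3202]
P' = (I − K·H)·P̄ = [64829/8005 -31639/8005 -5933/1601; -31639/8005 35523/16010 6171/3202; -5933/1601 6171/3202 7359/3202]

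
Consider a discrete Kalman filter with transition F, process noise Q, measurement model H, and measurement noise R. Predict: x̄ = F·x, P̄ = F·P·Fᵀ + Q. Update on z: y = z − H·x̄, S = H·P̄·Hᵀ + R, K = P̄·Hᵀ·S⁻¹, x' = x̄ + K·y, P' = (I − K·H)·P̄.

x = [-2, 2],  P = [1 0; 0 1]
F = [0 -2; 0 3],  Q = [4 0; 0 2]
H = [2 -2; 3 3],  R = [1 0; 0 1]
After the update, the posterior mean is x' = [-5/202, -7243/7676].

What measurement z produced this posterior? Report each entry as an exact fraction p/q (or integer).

z = [2, -3]

x̄ = F·x = [-4, 6]
P̄ = F·P·Fᵀ + Q = [8 -6; -6 11]
S = H·P̄·Hᵀ + R = [125 -18; -18 64]
K = P̄·Hᵀ·S⁻¹ = [25/101 33/202; -953/3838 1263/7676]
x' − x̄ = [803/202, -53299/7676] = K·y
y = (KᵀK)⁻¹·Kᵀ·(x' − x̄) = [22, -9]
z = y + H·x̄ = [22, -9] + [-20, 6] = [2, -3]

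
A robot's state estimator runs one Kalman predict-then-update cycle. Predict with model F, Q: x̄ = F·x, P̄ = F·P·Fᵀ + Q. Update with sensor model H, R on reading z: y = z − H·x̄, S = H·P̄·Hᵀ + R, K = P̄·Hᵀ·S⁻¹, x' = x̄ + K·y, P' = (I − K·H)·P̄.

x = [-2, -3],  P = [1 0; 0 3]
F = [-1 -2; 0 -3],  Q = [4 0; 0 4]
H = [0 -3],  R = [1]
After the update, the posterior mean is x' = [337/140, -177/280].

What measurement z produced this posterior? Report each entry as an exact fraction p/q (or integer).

z = [2]

x̄ = F·x = [8, 9]
P̄ = F·P·Fᵀ + Q = [17 18; 18 31]
S = H·P̄·Hᵀ + R = [280]
K = P̄·Hᵀ·S⁻¹ = [-27/140; -93/280]
x' − x̄ = [-783/140, -2697/280] = K·y
y = (KᵀK)⁻¹·Kᵀ·(x' − x̄) = [29]
z = y + H·x̄ = [29] + [-27] = [2]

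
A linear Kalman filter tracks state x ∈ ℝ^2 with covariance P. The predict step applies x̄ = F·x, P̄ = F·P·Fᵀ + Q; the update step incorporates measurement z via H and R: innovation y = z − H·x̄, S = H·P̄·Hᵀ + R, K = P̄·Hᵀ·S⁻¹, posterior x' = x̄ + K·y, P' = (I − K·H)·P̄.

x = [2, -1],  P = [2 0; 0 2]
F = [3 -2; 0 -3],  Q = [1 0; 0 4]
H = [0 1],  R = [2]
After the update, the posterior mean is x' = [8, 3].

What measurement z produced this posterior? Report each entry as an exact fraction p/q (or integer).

x̄ = F·x = [8, 3]
P̄ = F·P·Fᵀ + Q = [27 12; 12 22]
S = H·P̄·Hᵀ + R = [24]
K = P̄·Hᵀ·S⁻¹ = [1/2; 11/12]
x' − x̄ = [0, 0] = K·y
y = (KᵀK)⁻¹·Kᵀ·(x' − x̄) = [0]
z = y + H·x̄ = [0] + [3] = [3]

z = [3]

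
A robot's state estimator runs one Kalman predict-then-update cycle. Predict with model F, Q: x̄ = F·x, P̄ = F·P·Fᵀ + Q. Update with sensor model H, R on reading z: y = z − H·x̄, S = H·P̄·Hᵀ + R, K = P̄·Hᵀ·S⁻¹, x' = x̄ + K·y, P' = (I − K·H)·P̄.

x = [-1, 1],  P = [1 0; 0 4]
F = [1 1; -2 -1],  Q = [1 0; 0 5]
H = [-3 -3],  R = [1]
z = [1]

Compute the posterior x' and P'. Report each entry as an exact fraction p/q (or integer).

x̄ = F·x = [0, 1]
P̄ = F·P·Fᵀ + Q = [6 -6; -6 13]
y = z − H·x̄ = [4]
S = H·P̄·Hᵀ + R = [64]
K = P̄·Hᵀ·S⁻¹ = [0; -21/64]
x' = x̄ + K·y = [0, -5/16]
P' = (I − K·H)·P̄ = [6 -6; -6 391/64]

x' = [0, -5/16]
P' = [6 -6; -6 391/64]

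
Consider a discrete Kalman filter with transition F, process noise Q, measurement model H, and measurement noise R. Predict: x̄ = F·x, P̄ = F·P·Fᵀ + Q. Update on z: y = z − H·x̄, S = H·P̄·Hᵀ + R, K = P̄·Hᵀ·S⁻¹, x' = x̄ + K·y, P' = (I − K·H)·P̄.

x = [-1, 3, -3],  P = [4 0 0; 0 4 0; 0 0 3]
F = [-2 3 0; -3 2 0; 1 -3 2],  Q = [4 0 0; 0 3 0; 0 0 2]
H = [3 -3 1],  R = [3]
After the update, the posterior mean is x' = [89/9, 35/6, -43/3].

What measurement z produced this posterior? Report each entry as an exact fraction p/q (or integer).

z = [-2]

x̄ = F·x = [11, 9, -16]
P̄ = F·P·Fᵀ + Q = [56 48 -44; 48 55 -36; -44 -36 54]
S = H·P̄·Hᵀ + R = [144]
K = P̄·Hᵀ·S⁻¹ = [-5/36; -19/48; 5/24]
x' − x̄ = [-10/9, -19/6, 5/3] = K·y
y = (KᵀK)⁻¹·Kᵀ·(x' − x̄) = [8]
z = y + H·x̄ = [8] + [-10] = [-2]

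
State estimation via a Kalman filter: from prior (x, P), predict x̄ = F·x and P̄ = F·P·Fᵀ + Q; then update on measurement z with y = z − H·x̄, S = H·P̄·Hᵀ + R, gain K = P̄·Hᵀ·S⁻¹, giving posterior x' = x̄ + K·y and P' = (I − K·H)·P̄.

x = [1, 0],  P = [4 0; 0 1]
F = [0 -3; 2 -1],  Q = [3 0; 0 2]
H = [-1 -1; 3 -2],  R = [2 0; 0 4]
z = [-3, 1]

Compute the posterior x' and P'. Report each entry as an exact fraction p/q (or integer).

x' = [8025/5927, 9462/5927]
P' = [2724/5927 1776/5927; 1776/5927 4970/5927]

x̄ = F·x = [0, 2]
P̄ = F·P·Fᵀ + Q = [12 3; 3 19]
y = z − H·x̄ = [-1, 5]
S = H·P̄·Hᵀ + R = [39 -1; -1 152]
K = P̄·Hᵀ·S⁻¹ = [-2250/5927 1155/5927; -3373/5927 -1153/5927]
x' = x̄ + K·y = [8025/5927, 9462/5927]
P' = (I − K·H)·P̄ = [2724/5927 1776/5927; 1776/5927 4970/5927]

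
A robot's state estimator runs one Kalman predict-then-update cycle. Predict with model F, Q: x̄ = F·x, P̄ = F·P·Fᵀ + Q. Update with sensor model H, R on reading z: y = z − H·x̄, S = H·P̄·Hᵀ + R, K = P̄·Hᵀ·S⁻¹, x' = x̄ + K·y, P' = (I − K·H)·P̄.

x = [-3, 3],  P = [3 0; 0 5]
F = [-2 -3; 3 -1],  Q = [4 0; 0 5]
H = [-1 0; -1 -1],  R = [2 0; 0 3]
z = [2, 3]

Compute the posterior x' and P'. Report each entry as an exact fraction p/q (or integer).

x̄ = F·x = [-3, -12]
P̄ = F·P·Fᵀ + Q = [61 -3; -3 37]
y = z − H·x̄ = [-1, -12]
S = H·P̄·Hᵀ + R = [63 58; 58 95]
K = P̄·Hᵀ·S⁻¹ = [-2431/2621 -116/2621; 2257/2621 -2316/2621]
x' = x̄ + K·y = [-4040/2621, -5917/2621]
P' = (I − K·H)·P̄ = [4862/2621 -4514/2621; -4514/2621 11462/2621]

x' = [-4040/2621, -5917/2621]
P' = [4862/2621 -4514/2621; -4514/2621 11462/2621]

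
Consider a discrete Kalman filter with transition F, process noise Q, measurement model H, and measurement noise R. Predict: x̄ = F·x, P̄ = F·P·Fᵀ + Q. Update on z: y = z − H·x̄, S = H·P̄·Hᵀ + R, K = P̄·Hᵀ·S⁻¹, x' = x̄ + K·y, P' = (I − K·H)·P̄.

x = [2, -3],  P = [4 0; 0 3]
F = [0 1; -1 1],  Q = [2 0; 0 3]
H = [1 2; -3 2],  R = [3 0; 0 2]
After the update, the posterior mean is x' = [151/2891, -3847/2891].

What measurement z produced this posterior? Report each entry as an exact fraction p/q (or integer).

z = [-2, -3]

x̄ = F·x = [-3, -5]
P̄ = F·P·Fᵀ + Q = [5 3; 3 10]
S = H·P̄·Hᵀ + R = [60 13; 13 51]
K = P̄·Hᵀ·S⁻¹ = [678/2891 -683/2891; 1030/2891 361/2891]
x' − x̄ = [8824/2891, 10608/2891] = K·y
y = (KᵀK)⁻¹·Kᵀ·(x' − x̄) = [11, -2]
z = y + H·x̄ = [11, -2] + [-13, -1] = [-2, -3]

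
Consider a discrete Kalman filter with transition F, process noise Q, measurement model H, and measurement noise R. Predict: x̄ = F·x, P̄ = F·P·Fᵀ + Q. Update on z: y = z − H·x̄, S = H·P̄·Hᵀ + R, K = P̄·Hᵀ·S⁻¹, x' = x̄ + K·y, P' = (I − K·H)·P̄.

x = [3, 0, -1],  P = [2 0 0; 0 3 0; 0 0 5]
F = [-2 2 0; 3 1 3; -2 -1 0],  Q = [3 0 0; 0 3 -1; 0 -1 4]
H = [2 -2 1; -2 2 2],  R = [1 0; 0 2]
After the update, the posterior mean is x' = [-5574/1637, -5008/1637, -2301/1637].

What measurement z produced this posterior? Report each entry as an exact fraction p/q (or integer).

x̄ = F·x = [-6, 6, -6]
P̄ = F·P·Fᵀ + Q = [23 -6 2; -6 69 -16; 2 -16 15]
S = H·P̄·Hᵀ + R = [504 -350; -350 334]
K = P̄·Hᵀ·S⁻¹ = [285/11459 -222/1637; -3536/11459 49/1637; 7467/22918 1059/3274]
x' − x̄ = [4248/1637, -14830/1637, 7521/1637] = K·y
y = (KᵀK)⁻¹·Kᵀ·(x' − x̄) = [28, -14]
z = y + H·x̄ = [28, -14] + [-30, 12] = [-2, -2]

z = [-2, -2]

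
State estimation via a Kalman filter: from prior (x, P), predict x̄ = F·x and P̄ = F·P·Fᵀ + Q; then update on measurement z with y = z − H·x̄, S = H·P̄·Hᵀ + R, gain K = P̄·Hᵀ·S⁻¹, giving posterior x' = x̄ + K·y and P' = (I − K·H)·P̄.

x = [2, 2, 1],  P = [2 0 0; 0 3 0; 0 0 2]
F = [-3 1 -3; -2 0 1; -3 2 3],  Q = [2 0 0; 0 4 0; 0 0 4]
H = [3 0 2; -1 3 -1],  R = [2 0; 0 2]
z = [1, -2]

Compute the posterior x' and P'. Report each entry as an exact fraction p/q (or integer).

x' = [-81626/24457, 213/24457, 133730/24457]
P' = [289904/24457 -48792/24457 -430226/24457; -48792/24457 14834/24457 76446/24457; -430226/24457 76446/24457 650578/24457]

x̄ = F·x = [-7, -3, 1]
P̄ = F·P·Fᵀ + Q = [41 6 6; 6 14 18; 6 18 52]
y = z − H·x̄ = [20, 1]
S = H·P̄·Hᵀ + R = [651 -95; -95 89]
K = P̄·Hᵀ·S⁻¹ = [4630/24457 -3027/24457; 3258/24457 8424/24457; 5239/24457 4493/24457]
x' = x̄ + K·y = [-81626/24457, 213/24457, 133730/24457]
P' = (I − K·H)·P̄ = [289904/24457 -48792/24457 -430226/24457; -48792/24457 14834/24457 76446/24457; -430226/24457 76446/24457 650578/24457]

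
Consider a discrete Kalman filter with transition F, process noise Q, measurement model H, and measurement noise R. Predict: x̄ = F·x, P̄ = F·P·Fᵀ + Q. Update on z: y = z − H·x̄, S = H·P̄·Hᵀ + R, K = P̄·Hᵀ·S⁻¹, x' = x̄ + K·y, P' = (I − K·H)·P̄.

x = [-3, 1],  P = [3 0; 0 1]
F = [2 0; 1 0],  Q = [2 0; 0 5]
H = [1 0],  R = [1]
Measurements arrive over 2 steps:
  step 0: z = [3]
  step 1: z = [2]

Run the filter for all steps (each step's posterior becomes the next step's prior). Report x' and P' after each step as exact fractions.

step 0: x' = [12/5, 3/5], P' = [14/15 2/5; 2/5 28/5]
step 1: x' = [244/101, 164/101], P' = [86/101 28/101; 28/101 547/101]

step 0: x̄ = F·x = [-6, -3]
step 0: P̄ = F·P·Fᵀ + Q = [14 6; 6 8]
step 0: y = z − H·x̄ = [9]
step 0: S = H·P̄·Hᵀ + R = [15]
step 0: K = P̄·Hᵀ·S⁻¹ = [14/15; 2/5]
step 0: x' = x̄ + K·y = [12/5, 3/5]
step 0: P' = (I − K·H)·P̄ = [14/15 2/5; 2/5 28/5]
step 1: x̄ = F·x = [24/5, 12/5]
step 1: P̄ = F·P·Fᵀ + Q = [86/15 28/15; 28/15 89/15]
step 1: y = z − H·x̄ = [-14/5]
step 1: S = H·P̄·Hᵀ + R = [101/15]
step 1: K = P̄·Hᵀ·S⁻¹ = [86/101; 28/101]
step 1: x' = x̄ + K·y = [244/101, 164/101]
step 1: P' = (I − K·H)·P̄ = [86/101 28/101; 28/101 547/101]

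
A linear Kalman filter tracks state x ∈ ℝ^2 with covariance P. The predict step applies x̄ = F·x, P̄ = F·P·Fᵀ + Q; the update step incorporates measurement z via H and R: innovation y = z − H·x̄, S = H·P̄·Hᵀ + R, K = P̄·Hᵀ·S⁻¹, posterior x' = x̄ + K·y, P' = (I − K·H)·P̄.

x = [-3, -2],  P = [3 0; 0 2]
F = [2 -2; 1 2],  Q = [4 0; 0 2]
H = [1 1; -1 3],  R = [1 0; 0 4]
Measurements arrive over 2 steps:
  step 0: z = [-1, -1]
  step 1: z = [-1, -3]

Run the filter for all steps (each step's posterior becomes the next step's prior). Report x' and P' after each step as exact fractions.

step 0: x̄ = F·x = [-2, -7]
step 0: P̄ = F·P·Fᵀ + Q = [24 -2; -2 13]
step 0: y = z − H·x̄ = [8, 18]
step 0: S = H·P̄·Hᵀ + R = [34 11; 11 157]
step 0: K = P̄·Hᵀ·S⁻¹ = [3784/5217 -1262/5217; 1276/5217 1273/5217]
step 0: x' = x̄ + K·y = [-2878/5217, -3397/5217]
step 0: P' = (I − K·H)·P̄ = [4100/5217 -316/5217; -316/5217 1592/5217]
step 1: x̄ = F·x = [346/1739, -3224/1739]
step 1: P̄ = F·P·Fᵀ + Q = [15388/1739 400/1739; 400/1739 6546/1739]
step 1: y = z − H·x̄ = [1139/1739, 4801/1739]
step 1: S = H·P̄·Hᵀ + R = [24473/1739 5050/1739; 5050/1739 78858/1739]
step 1: K = P̄·Hᵀ·S⁻¹ = [378568/547553 -122758/547553; 129556/547553 125283/547553]
step 1: x' = x̄ + K·y = [17988/547553, -584395/547553]
step 1: P' = (I − K·H)·P̄ = [406684/547553 -28116/547553; -28116/547553 157672/547553]

step 0: x' = [-2878/5217, -3397/5217], P' = [4100/5217 -316/5217; -316/5217 1592/5217]
step 1: x' = [17988/547553, -584395/547553], P' = [406684/547553 -28116/547553; -28116/547553 157672/547553]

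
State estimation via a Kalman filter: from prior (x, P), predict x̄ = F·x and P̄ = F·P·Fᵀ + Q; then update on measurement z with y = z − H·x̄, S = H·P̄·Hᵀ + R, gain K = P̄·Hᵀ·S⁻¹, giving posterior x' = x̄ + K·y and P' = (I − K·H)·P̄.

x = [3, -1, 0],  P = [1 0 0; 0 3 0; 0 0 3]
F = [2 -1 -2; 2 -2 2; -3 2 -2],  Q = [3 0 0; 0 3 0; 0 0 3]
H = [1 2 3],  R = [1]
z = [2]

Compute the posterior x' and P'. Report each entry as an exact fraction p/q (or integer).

x̄ = F·x = [7, 8, -11]
P̄ = F·P·Fᵀ + Q = [22 -2 0; -2 31 -30; 0 -30 36]
y = z − H·x̄ = [12]
S = H·P̄·Hᵀ + R = [103]
K = P̄·Hᵀ·S⁻¹ = [18/103; -30/103; 48/103]
x' = x̄ + K·y = [937/103, 464/103, -557/103]
P' = (I − K·H)·P̄ = [1942/103 334/103 -864/103; 334/103 2293/103 -1650/103; -864/103 -1650/103 1404/103]

x' = [937/103, 464/103, -557/103]
P' = [1942/103 334/103 -864/103; 334/103 2293/103 -1650/103; -864/103 -1650/103 1404/103]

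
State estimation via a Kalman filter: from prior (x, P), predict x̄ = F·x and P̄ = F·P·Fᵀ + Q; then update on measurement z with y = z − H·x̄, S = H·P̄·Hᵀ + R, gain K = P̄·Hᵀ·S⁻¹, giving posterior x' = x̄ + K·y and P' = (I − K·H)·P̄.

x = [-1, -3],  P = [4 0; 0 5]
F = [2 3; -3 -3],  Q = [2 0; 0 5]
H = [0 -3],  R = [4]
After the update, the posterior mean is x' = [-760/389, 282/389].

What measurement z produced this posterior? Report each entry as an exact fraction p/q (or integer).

z = [-2]

x̄ = F·x = [-11, 12]
P̄ = F·P·Fᵀ + Q = [63 -69; -69 86]
S = H·P̄·Hᵀ + R = [778]
K = P̄·Hᵀ·S⁻¹ = [207/778; -129/389]
x' − x̄ = [3519/389, -4386/389] = K·y
y = (KᵀK)⁻¹·Kᵀ·(x' − x̄) = [34]
z = y + H·x̄ = [34] + [-36] = [-2]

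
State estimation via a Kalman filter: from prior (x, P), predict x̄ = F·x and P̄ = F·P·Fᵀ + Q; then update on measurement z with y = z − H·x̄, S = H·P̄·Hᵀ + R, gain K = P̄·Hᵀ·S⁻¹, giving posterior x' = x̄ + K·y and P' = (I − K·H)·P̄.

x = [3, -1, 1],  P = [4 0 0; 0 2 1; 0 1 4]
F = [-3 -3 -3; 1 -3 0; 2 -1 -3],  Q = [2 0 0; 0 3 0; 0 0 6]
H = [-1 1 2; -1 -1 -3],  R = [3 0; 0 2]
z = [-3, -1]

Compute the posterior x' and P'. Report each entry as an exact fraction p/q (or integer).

x̄ = F·x = [-9, 6, 4]
P̄ = F·P·Fᵀ + Q = [110 15 30; 15 25 23; 30 23 66]
y = z − H·x̄ = [-26, 8]
S = H·P̄·Hᵀ + R = [344 -396; -396 1079]
K = P̄·Hᵀ·S⁻¹ = [-24581/42872 -4391/10718; 863/10718 -383/5359; 35479/214360 -9211/53590]
x' = x̄ + K·y = [2451/932, 777/233, -7821/4660]
P' = (I − K·H)·P̄ = [79325/42872 26285/10718 -49779/42872; 26285/10718 68064/5359 -53627/10718; -49779/42872 -53627/10718 465041/214360]

x' = [2451/932, 777/233, -7821/4660]
P' = [79325/42872 26285/10718 -49779/42872; 26285/10718 68064/5359 -53627/10718; -49779/42872 -53627/10718 465041/214360]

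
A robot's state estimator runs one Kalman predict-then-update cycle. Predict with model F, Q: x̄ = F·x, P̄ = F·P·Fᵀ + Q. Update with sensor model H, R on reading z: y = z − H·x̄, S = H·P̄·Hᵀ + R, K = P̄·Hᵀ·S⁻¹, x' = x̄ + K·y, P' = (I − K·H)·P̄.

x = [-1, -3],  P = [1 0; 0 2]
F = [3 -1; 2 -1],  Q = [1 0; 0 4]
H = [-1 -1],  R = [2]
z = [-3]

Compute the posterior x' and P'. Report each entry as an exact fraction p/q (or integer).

x̄ = F·x = [0, 1]
P̄ = F·P·Fᵀ + Q = [12 8; 8 10]
y = z − H·x̄ = [-2]
S = H·P̄·Hᵀ + R = [40]
K = P̄·Hᵀ·S⁻¹ = [-1/2; -9/20]
x' = x̄ + K·y = [1, 19/10]
P' = (I − K·H)·P̄ = [2 -1; -1 19/10]

x' = [1, 19/10]
P' = [2 -1; -1 19/10]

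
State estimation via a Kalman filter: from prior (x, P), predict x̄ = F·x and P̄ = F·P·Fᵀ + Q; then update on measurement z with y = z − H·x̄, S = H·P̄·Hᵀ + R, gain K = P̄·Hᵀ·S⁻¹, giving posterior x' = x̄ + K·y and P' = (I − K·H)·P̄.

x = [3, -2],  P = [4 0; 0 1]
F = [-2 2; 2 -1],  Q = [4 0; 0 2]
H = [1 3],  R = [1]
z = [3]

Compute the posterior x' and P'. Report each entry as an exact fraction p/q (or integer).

x' = [-25/4, 25/8]
P' = [303/22 -207/44; -207/44 151/88]

x̄ = F·x = [-10, 8]
P̄ = F·P·Fᵀ + Q = [24 -18; -18 19]
y = z − H·x̄ = [-11]
S = H·P̄·Hᵀ + R = [88]
K = P̄·Hᵀ·S⁻¹ = [-15/44; 39/88]
x' = x̄ + K·y = [-25/4, 25/8]
P' = (I − K·H)·P̄ = [303/22 -207/44; -207/44 151/88]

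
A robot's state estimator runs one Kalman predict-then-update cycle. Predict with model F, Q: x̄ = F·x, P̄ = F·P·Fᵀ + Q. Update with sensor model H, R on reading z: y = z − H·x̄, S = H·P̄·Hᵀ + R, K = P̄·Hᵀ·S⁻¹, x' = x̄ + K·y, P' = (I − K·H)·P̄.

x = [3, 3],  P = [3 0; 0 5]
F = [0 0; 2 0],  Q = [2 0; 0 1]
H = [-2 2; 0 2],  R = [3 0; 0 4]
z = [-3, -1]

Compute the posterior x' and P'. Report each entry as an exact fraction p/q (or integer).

x̄ = F·x = [0, 6]
P̄ = F·P·Fᵀ + Q = [2 0; 0 13]
y = z − H·x̄ = [-15, -13]
S = H·P̄·Hᵀ + R = [63 52; 52 56]
K = P̄·Hᵀ·S⁻¹ = [-28/103 26/103; 13/103 143/412]
x' = x̄ + K·y = [82/103, -167/412]
P' = (I − K·H)·P̄ = [94/103 52/103; 52/103 143/206]

x' = [82/103, -167/412]
P' = [94/103 52/103; 52/103 143/206]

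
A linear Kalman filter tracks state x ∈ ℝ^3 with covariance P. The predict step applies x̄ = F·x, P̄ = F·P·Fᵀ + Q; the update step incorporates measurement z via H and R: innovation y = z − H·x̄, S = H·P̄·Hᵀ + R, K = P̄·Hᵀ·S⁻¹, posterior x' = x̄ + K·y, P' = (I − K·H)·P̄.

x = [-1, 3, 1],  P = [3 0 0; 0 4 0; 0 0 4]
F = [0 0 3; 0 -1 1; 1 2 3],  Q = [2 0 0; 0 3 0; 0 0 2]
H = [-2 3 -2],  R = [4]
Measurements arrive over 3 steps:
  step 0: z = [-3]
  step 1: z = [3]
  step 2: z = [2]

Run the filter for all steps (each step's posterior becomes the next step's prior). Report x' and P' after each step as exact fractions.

step 0: x̄ = F·x = [3, -2, 8]
step 0: P̄ = F·P·Fᵀ + Q = [38 12 36; 12 11 4; 36 4 57]
step 0: y = z − H·x̄ = [25]
step 0: S = H·P̄·Hᵀ + R = [579]
step 0: K = P̄·Hᵀ·S⁻¹ = [-112/579; 1/579; -58/193]
step 0: x' = x̄ + K·y = [-1063/579, -1133/579, 94/193]
step 0: P' = (I − K·H)·P̄ = [9458/579 7060/579 452/193; 7060/579 6368/579 830/193; 452/193 830/193 909/193]
step 1: x̄ = F·x = [282/193, 1415/579, -2483/579]
step 1: P̄ = F·P·Fᵀ + Q = [8567/193 237/193 14517/193; 237/193 5852/579 -12749/579; 14517/193 -12749/579 126887/579]
step 1: y = z − H·x̄ = [-5782/579]
step 1: S = H·P̄·Hᵀ + R = [1158200/579]
step 1: K = P̄·Hᵀ·S⁻¹ = [-136371/1158200; 5204/144775; -379123/1158200]
step 1: x' = x̄ + K·y = [1527059/579100, 301843/144775, -590433/579100]
step 1: P' = (I − K·H)·P̄ = [19291621/1158200 1403471/144775 -2177227/1158200; 1403471/144775 1089068/144775 219723/144775; -2177227/1158200 219723/144775 5572149/1158200]
step 2: x̄ = F·x = [-1771299/579100, -359561/115820, 542626/144775]
step 2: P̄ = F·P·Fᵀ + Q = [52465741/1158200 2288619/231640 13541091/289550; 2288619/231640 569749/46328 -793571/57910; 13541091/289550 -793571/57910 19943582/144775]
step 2: y = z − H·x̄ = [294001/23164]
step 2: S = H·P̄·Hᵀ + R = [58693549/46328]
step 2: K = P̄·Hᵀ·S⁻¹ = [-7157237/58693549; 2063513/58693549; -19001612/58693549]
step 2: x' = x̄ + K·y = [-6759182159/1467338725, -780112966/293467745, -529603711/1467338725]
step 2: P' = (I − K·H)·P̄ = [38826400953/1467338725 4493447362/293467745 -4767683888/1467338725; 4493447362/293467745 629910744/58693549 210248088/293467745; -4767683888/1467338725 210248088/293467745 7294625148/1467338725]

step 0: x' = [-1063/579, -1133/579, 94/193], P' = [9458/579 7060/579 452/193; 7060/579 6368/579 830/193; 452/193 830/193 909/193]
step 1: x' = [1527059/579100, 301843/144775, -590433/579100], P' = [19291621/1158200 1403471/144775 -2177227/1158200; 1403471/144775 1089068/144775 219723/144775; -2177227/1158200 219723/144775 5572149/1158200]
step 2: x' = [-6759182159/1467338725, -780112966/293467745, -529603711/1467338725], P' = [38826400953/1467338725 4493447362/293467745 -4767683888/1467338725; 4493447362/293467745 629910744/58693549 210248088/293467745; -4767683888/1467338725 210248088/293467745 7294625148/1467338725]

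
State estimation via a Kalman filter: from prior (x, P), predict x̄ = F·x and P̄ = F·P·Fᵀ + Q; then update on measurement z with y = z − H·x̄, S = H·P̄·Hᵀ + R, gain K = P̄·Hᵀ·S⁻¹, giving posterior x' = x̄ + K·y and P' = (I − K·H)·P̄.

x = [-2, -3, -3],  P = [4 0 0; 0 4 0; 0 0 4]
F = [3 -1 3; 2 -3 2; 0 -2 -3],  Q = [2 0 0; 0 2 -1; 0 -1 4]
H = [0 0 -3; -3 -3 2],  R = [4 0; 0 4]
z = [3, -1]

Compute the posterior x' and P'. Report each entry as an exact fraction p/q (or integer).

x̄ = F·x = [-12, -1, 15]
P̄ = F·P·Fᵀ + Q = [78 60 -28; 60 70 -1; -28 -1 56]
y = z − H·x̄ = [48, -70]
S = H·P̄·Hᵀ + R = [508 -597; -597 2988]
K = P̄·Hᵀ·S⁻¹ = [-9866/387165 -188612/1161495; -15004/77433 -39469/232299; -127727/387165 796/1161495]
x' = x̄ + K·y = [-2155804/1161495, 369955/232299, -1025983/1161495]
P' = (I − K·H)·P̄ = [4435202/1161495 -831482/232299 39464/1161495; -831482/232299 924118/232299 60016/232299; 39464/1161495 60016/232299 510908/1161495]

x' = [-2155804/1161495, 369955/232299, -1025983/1161495]
P' = [4435202/1161495 -831482/232299 39464/1161495; -831482/232299 924118/232299 60016/232299; 39464/1161495 60016/232299 510908/1161495]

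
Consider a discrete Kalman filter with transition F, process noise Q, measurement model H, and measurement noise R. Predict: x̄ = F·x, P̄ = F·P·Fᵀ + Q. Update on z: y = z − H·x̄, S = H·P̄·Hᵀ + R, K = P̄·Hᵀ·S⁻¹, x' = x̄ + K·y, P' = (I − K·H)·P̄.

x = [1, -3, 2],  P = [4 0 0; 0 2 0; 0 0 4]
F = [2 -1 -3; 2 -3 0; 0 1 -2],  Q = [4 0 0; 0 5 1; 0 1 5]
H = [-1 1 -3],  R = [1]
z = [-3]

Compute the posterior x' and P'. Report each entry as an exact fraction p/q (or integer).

x̄ = F·x = [-1, 11, -7]
P̄ = F·P·Fᵀ + Q = [58 22 22; 22 39 -5; 22 -5 23]
y = z − H·x̄ = [-36]
S = H·P̄·Hᵀ + R = [423]
K = P̄·Hᵀ·S⁻¹ = [-34/141; 32/423; -32/141]
x' = x̄ + K·y = [361/47, 389/47, 55/47]
P' = (I − K·H)·P̄ = [1570/47 4190/141 -54/47; 4190/141 15473/423 319/141; -54/47 319/141 57/47]

x' = [361/47, 389/47, 55/47]
P' = [1570/47 4190/141 -54/47; 4190/141 15473/423 319/141; -54/47 319/141 57/47]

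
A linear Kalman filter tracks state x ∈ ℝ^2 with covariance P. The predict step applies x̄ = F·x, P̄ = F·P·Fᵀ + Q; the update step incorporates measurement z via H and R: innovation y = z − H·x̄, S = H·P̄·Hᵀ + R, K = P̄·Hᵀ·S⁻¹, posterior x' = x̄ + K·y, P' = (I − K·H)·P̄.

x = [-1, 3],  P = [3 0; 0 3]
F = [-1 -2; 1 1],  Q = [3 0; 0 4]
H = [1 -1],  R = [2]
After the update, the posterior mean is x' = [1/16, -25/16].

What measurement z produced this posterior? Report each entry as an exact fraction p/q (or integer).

x̄ = F·x = [-5, 2]
P̄ = F·P·Fᵀ + Q = [18 -9; -9 10]
S = H·P̄·Hᵀ + R = [48]
K = P̄·Hᵀ·S⁻¹ = [9/16; -19/48]
x' − x̄ = [81/16, -57/16] = K·y
y = (KᵀK)⁻¹·Kᵀ·(x' − x̄) = [9]
z = y + H·x̄ = [9] + [-7] = [2]

z = [2]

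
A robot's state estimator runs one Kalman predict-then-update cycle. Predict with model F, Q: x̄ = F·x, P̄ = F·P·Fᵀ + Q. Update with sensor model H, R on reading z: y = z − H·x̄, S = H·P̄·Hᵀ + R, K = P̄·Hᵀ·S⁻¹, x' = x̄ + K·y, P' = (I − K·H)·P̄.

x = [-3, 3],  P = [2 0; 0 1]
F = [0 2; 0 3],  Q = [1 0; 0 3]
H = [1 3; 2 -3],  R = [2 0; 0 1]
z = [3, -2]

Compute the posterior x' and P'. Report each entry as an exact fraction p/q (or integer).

x' = [1328/2207, 2211/2207]
P' = [658/2207 228/2207; 228/2207 240/2207]

x̄ = F·x = [6, 9]
P̄ = F·P·Fᵀ + Q = [5 6; 6 12]
y = z − H·x̄ = [-30, 13]
S = H·P̄·Hᵀ + R = [151 -80; -80 57]
K = P̄·Hᵀ·S⁻¹ = [671/2207 632/2207; 474/2207 -264/2207]
x' = x̄ + K·y = [1328/2207, 2211/2207]
P' = (I − K·H)·P̄ = [658/2207 228/2207; 228/2207 240/2207]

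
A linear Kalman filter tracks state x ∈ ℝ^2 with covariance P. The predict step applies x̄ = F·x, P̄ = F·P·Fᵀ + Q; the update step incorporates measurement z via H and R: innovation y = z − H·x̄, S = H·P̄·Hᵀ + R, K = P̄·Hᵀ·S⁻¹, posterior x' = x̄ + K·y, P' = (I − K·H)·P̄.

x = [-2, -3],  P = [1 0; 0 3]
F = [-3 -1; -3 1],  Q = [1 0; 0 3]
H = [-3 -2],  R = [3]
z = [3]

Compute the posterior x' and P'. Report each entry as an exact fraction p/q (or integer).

x̄ = F·x = [9, 3]
P̄ = F·P·Fᵀ + Q = [13 6; 6 15]
y = z − H·x̄ = [36]
S = H·P̄·Hᵀ + R = [252]
K = P̄·Hᵀ·S⁻¹ = [-17/84; -4/21]
x' = x̄ + K·y = [12/7, -27/7]
P' = (I − K·H)·P̄ = [75/28 -26/7; -26/7 41/7]

x' = [12/7, -27/7]
P' = [75/28 -26/7; -26/7 41/7]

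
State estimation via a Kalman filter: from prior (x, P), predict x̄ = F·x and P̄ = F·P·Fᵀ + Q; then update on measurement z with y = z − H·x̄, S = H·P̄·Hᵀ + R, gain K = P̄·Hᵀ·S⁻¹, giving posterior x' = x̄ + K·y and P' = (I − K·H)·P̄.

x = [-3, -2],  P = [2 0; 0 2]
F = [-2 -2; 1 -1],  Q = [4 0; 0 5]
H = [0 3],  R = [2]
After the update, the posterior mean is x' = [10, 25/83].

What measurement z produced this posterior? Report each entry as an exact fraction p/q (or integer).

z = [1]

x̄ = F·x = [10, -1]
P̄ = F·P·Fᵀ + Q = [20 0; 0 9]
S = H·P̄·Hᵀ + R = [83]
K = P̄·Hᵀ·S⁻¹ = [0; 27/83]
x' − x̄ = [0, 108/83] = K·y
y = (KᵀK)⁻¹·Kᵀ·(x' − x̄) = [4]
z = y + H·x̄ = [4] + [-3] = [1]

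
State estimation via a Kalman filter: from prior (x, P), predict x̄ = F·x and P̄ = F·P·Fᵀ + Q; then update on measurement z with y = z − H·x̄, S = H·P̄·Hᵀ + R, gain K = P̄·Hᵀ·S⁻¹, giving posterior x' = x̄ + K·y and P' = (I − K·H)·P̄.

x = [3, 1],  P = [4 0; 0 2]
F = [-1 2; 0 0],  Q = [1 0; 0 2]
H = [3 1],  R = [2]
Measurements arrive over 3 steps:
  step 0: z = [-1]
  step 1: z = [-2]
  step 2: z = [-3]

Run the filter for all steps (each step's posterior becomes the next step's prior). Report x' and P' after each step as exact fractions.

step 0: x̄ = F·x = [-1, 0]
step 0: P̄ = F·P·Fᵀ + Q = [13 0; 0 2]
step 0: y = z − H·x̄ = [2]
step 0: S = H·P̄·Hᵀ + R = [121]
step 0: K = P̄·Hᵀ·S⁻¹ = [39/121; 2/121]
step 0: x' = x̄ + K·y = [-43/121, 4/121]
step 0: P' = (I − K·H)·P̄ = [52/121 -78/121; -78/121 238/121]
step 1: x̄ = F·x = [51/121, 0]
step 1: P̄ = F·P·Fᵀ + Q = [1437/121 0; 0 2]
step 1: y = z − H·x̄ = [-395/121]
step 1: S = H·P̄·Hᵀ + R = [13417/121]
step 1: K = P̄·Hᵀ·S⁻¹ = [4311/13417; 242/13417]
step 1: x' = x̄ + K·y = [-8418/13417, -790/13417]
step 1: P' = (I − K·H)·P̄ = [5748/13417 -8622/13417; -8622/13417 26350/13417]
step 2: x̄ = F·x = [6838/13417, 0]
step 2: P̄ = F·P·Fᵀ + Q = [159053/13417 0; 0 2]
step 2: y = z − H·x̄ = [-60765/13417]
step 2: S = H·P̄·Hᵀ + R = [1485145/13417]
step 2: K = P̄·Hᵀ·S⁻¹ = [477159/1485145; 26834/1485145]
step 2: x' = x̄ + K·y = [-280825/297029, -24306/297029]
step 2: P' = (I − K·H)·P̄ = [636212/1485145 -954318/1485145; -954318/1485145 2916622/1485145]

step 0: x' = [-43/121, 4/121], P' = [52/121 -78/121; -78/121 238/121]
step 1: x' = [-8418/13417, -790/13417], P' = [5748/13417 -8622/13417; -8622/13417 26350/13417]
step 2: x' = [-280825/297029, -24306/297029], P' = [636212/1485145 -954318/1485145; -954318/1485145 2916622/1485145]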